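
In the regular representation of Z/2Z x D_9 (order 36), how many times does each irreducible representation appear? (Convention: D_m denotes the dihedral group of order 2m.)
Each irreducible V_i of dimension d_i appears with multiplicity d_i, i.e. rho_reg = (direct sum over all irreducibles V_i) d_i V_i. The irreducible dimensions for Z/2Z x D_9 are 1, 1, 1, 1, 2, 2, 2, 2, 2, 2, 2, 2: 4 irreducibles of dimension 1, each with multiplicity 1; 8 irreducibles of dimension 2, each with multiplicity 2. Total dimension 4*1*1 + 8*2*2 = 36 = |G|.

Justification: General theorem: in the regular representation of a finite group G, each irreducible appears with multiplicity equal to its dimension. Check: dim(rho_reg) = sum d_i^2 = 1 + 1 + 1 + 1 + 4 + 4 + 4 + 4 + 4 + 4 + 4 + 4 = 36 = |G|.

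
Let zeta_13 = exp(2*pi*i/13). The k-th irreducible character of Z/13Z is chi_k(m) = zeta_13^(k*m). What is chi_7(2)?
chi_7(2) = zeta_13^14 = exp(2*I*pi/13)

Justification: chi_7(2) = zeta_13^(7*2) = zeta_13^14. Since zeta_13^13 = 1, this equals zeta_13^1 = exp(2*pi*i*1/13) = exp(2*I*pi/13).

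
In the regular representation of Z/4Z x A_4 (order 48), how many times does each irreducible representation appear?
Each irreducible V_i of dimension d_i appears with multiplicity d_i, i.e. rho_reg = (direct sum over all irreducibles V_i) d_i V_i. The irreducible dimensions for Z/4Z x A_4 are 1, 1, 1, 1, 1, 1, 1, 1, 1, 1, 1, 1, 3, 3, 3, 3: 12 irreducibles of dimension 1, each with multiplicity 1; 4 irreducibles of dimension 3, each with multiplicity 3. Total dimension 12*1*1 + 4*3*3 = 48 = |G|.

Why: General theorem: in the regular representation of a finite group G, each irreducible appears with multiplicity equal to its dimension. Check: dim(rho_reg) = sum d_i^2 = 1 + 1 + 1 + 1 + 1 + 1 + 1 + 1 + 1 + 1 + 1 + 1 + 9 + 9 + 9 + 9 = 48 = |G|.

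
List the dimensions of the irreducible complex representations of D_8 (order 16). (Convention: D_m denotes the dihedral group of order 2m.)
Dimensions: 1, 1, 1, 1, 2, 2, 2

There are 7 irreducibles (= number of conjugacy classes). Their dimensions d_i satisfy sum d_i^2 = |G| = 16: 1 + 1 + 1 + 1 + 4 + 4 + 4 = 16.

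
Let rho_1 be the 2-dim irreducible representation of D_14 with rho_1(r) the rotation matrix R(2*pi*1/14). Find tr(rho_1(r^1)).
chi_{rho_1}(r^1) = 2*cos(2*pi*1*1/14) = 2*cos(pi/7)

Argument: rho_1(r^1) is rotation by angle 2*pi*1*1/14, whose trace is 2*cos(2*pi*1*1/14) = 2*cos(pi/7).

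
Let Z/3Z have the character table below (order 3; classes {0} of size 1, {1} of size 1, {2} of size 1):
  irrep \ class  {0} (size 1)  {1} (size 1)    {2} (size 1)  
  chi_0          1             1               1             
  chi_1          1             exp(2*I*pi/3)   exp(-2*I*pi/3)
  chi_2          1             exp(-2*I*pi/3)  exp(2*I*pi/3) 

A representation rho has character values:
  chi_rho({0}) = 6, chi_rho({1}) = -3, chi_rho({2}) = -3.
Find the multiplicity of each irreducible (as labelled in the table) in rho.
Multiplicities: chi_0: 0, chi_1: 3, chi_2: 3.

Derivation: Use <chi_rho, chi> = (1/|G|) sum_C |C| * chi_rho(C) * conj(chi(C)) with |G| = 3 for each irreducible chi in the table:
  <chi_rho, chi_0> = (1/3)[1*(6)*conj(1) + 1*(-3)*conj(1) + 1*(-3)*conj(1)]
      = (1/3)[(6) + (-3) + (-3)] = 0/3 = 0
  <chi_rho, chi_1> = (1/3)[1*(6)*conj(1) + 1*(-3)*conj(exp(2*I*pi/3)) + 1*(-3)*conj(exp(-2*I*pi/3))]
      = (1/3)[(6) + (3 + 3*exp(2*I*pi/3)) + (3 + 3*exp(-2*I*pi/3))] = 9/3 = 3
  <chi_rho, chi_2> = (1/3)[1*(6)*conj(1) + 1*(-3)*conj(exp(-2*I*pi/3)) + 1*(-3)*conj(exp(2*I*pi/3))]
      = (1/3)[(6) + (3 + 3*exp(-2*I*pi/3)) + (3 + 3*exp(2*I*pi/3))] = 9/3 = 3
(Exp terms are combined using exp(i*s)*conj(exp(i*t)) = exp(i*(s-t)), and sums of them are collapsed using the identity that for every m > 1 the m distinct m-th roots of unity sum to 0, e.g. 1 + exp(2*I*pi/3) + exp(-2*I*pi/3) = 0.)
Dimension check: dim(rho) = sum (mult * dim) = 0*1 + 3*1 + 3*1 = 6 = chi_rho(e) = 6.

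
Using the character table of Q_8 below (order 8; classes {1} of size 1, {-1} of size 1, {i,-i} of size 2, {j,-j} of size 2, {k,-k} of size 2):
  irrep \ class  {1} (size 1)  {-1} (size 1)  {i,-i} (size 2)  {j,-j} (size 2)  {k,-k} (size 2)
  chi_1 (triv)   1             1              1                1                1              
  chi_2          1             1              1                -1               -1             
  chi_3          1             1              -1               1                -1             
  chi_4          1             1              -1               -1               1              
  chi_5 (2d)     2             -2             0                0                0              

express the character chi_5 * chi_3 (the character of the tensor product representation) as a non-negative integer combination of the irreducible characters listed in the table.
chi_5 tensor chi_3 = chi_5 (all other irreducibles have multiplicity 0).

The character of a tensor product is the pointwise product (chi_5 * chi_3)(C) = chi_5(C) * chi_3(C):
  {1}: (2)*(1), {-1}: (-2)*(1), {i,-i}: (0)*(-1), {j,-j}: (0)*(1), {k,-k}: (0)*(-1)
so (chi_5 * chi_3) takes values
  {1} -> 2, {-1} -> -2, {i,-i} -> 0, {j,-j} -> 0, {k,-k} -> 0.
Now take the inner product of this character with each irreducible chi from the table, <chi_5*chi_3, chi> = (1/8) sum_C |C| (chi_5*chi_3)(C) conj(chi(C)):
  <chi_5*chi_3, chi_1> = (1/8)[1*(2)*conj(1) + 1*(-2)*conj(1) + 2*(0)*conj(1) + 2*(0)*conj(1) + 2*(0)*conj(1)]
      = (1/8)[(2) + (-2) + (0) + (0) + (0)] = 0/8 = 0
  <chi_5*chi_3, chi_2> = (1/8)[1*(2)*conj(1) + 1*(-2)*conj(1) + 2*(0)*conj(1) + 2*(0)*conj(-1) + 2*(0)*conj(-1)]
      = (1/8)[(2) + (-2) + (0) + (0) + (0)] = 0/8 = 0
  <chi_5*chi_3, chi_3> = (1/8)[1*(2)*conj(1) + 1*(-2)*conj(1) + 2*(0)*conj(-1) + 2*(0)*conj(1) + 2*(0)*conj(-1)]
      = (1/8)[(2) + (-2) + (0) + (0) + (0)] = 0/8 = 0
  <chi_5*chi_3, chi_4> = (1/8)[1*(2)*conj(1) + 1*(-2)*conj(1) + 2*(0)*conj(-1) + 2*(0)*conj(-1) + 2*(0)*conj(1)]
      = (1/8)[(2) + (-2) + (0) + (0) + (0)] = 0/8 = 0
  <chi_5*chi_3, chi_5> = (1/8)[1*(2)*conj(2) + 1*(-2)*conj(-2) + 2*(0)*conj(0) + 2*(0)*conj(0) + 2*(0)*conj(0)]
      = (1/8)[(4) + (4) + (0) + (0) + (0)] = 8/8 = 1
Hence the multiplicities are chi_5: 1. Dimension check: dim(chi_5)*dim(chi_3) = 2*1 = 2 and sum (mult * dim) = 1*2 = 2.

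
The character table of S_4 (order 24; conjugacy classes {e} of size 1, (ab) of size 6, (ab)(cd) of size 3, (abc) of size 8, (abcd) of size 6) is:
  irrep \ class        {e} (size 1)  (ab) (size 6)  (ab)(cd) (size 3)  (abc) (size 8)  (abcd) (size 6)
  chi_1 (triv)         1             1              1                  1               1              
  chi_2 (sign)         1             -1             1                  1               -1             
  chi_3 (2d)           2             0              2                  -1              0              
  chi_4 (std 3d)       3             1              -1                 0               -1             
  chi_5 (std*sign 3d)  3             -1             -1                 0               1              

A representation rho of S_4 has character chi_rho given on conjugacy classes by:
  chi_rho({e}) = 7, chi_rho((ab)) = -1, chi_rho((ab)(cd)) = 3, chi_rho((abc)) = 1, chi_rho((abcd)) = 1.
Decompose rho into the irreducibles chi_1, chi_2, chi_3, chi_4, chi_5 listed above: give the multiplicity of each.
Multiplicities: chi_1: 1, chi_2: 1, chi_3: 1, chi_4: 0, chi_5: 1.

Details: Use <chi_rho, chi> = (1/|G|) sum_C |C| * chi_rho(C) * conj(chi(C)) with |G| = 24 for each irreducible chi in the table:
  <chi_rho, chi_1> = (1/24)[1*(7)*conj(1) + 6*(-1)*conj(1) + 3*(3)*conj(1) + 8*(1)*conj(1) + 6*(1)*conj(1)]
      = (1/24)[(7) + (-6) + (9) + (8) + (6)] = 24/24 = 1
  <chi_rho, chi_2> = (1/24)[1*(7)*conj(1) + 6*(-1)*conj(-1) + 3*(3)*conj(1) + 8*(1)*conj(1) + 6*(1)*conj(-1)]
      = (1/24)[(7) + (6) + (9) + (8) + (-6)] = 24/24 = 1
  <chi_rho, chi_3> = (1/24)[1*(7)*conj(2) + 6*(-1)*conj(0) + 3*(3)*conj(2) + 8*(1)*conj(-1) + 6*(1)*conj(0)]
      = (1/24)[(14) + (0) + (18) + (-8) + (0)] = 24/24 = 1
  <chi_rho, chi_4> = (1/24)[1*(7)*conj(3) + 6*(-1)*conj(1) + 3*(3)*conj(-1) + 8*(1)*conj(0) + 6*(1)*conj(-1)]
      = (1/24)[(21) + (-6) + (-9) + (0) + (-6)] = 0/24 = 0
  <chi_rho, chi_5> = (1/24)[1*(7)*conj(3) + 6*(-1)*conj(-1) + 3*(3)*conj(-1) + 8*(1)*conj(0) + 6*(1)*conj(1)]
      = (1/24)[(21) + (6) + (-9) + (0) + (6)] = 24/24 = 1
Dimension check: dim(rho) = sum (mult * dim) = 1*1 + 1*1 + 1*2 + 0*3 + 1*3 = 7 = chi_rho(e) = 7.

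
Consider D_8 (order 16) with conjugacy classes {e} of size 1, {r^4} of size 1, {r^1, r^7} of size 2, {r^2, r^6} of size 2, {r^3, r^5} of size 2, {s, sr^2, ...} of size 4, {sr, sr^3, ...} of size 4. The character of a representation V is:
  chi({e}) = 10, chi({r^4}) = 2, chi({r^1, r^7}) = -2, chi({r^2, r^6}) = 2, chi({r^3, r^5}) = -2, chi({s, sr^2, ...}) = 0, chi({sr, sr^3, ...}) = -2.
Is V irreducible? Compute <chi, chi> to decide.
Not irreducible (reducible): <chi, chi> = 9 > 1.

Derivation: <chi, chi> = (1/|G|) sum_C |C| * |chi(C)|^2 = (1/16)[1*|10|^2 + 1*|2|^2 + 2*|-2|^2 + 2*|2|^2 + 2*|-2|^2 + 4*|0|^2 + 4*|-2|^2]
  = (1/16)[(100) + (4) + (8) + (8) + (8) + (0) + (16)] = 144/16 = 9.
A character is irreducible iff <chi, chi> = 1, so this representation is reducible.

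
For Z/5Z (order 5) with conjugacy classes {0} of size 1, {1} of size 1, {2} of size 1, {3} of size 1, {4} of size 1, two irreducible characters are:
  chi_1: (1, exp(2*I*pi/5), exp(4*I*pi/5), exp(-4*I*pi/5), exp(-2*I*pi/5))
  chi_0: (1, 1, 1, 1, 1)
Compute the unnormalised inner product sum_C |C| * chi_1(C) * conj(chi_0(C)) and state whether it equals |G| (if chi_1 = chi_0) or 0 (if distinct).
Sum = 0; so <chi_1, chi_0> = 0 (distinct irreducibles are orthogonal).

Why: Compute term by term over conjugacy classes (|C| * chi_1(C) * conj(chi_0(C))):
  1*(1)*conj(1) + 1*(exp(2*I*pi/5))*conj(1) + 1*(exp(4*I*pi/5))*conj(1) + 1*(exp(-4*I*pi/5))*conj(1) + 1*(exp(-2*I*pi/5))*conj(1)
  = (1) + (exp(2*I*pi/5)) + (exp(4*I*pi/5)) + (exp(-4*I*pi/5)) + (exp(-2*I*pi/5))
  = 0.
(Exp terms are combined using exp(i*s)*conj(exp(i*t)) = exp(i*(s-t)), and sums of them are collapsed using the identity that for every m > 1 the m distinct m-th roots of unity sum to 0, e.g. 1 + exp(2*I*pi/3) + exp(-2*I*pi/3) = 0.)
Dividing by |G| = 5 gives 0/5 = 0, matching the row-orthogonality relation <chi_1, chi_0> = [chi_1 = chi_0].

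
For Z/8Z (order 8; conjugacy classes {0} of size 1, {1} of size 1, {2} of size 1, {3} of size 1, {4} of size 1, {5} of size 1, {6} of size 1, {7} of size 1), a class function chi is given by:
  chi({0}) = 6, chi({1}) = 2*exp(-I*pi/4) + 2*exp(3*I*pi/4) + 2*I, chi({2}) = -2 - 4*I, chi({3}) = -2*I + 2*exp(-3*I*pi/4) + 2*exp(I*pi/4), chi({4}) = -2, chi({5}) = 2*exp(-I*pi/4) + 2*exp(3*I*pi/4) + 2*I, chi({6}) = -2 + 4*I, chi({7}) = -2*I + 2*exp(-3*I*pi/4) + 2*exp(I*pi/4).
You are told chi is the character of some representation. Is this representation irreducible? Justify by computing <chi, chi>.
Not irreducible (reducible): <chi, chi> = 12 > 1.

Details: <chi, chi> = (1/|G|) sum_C |C| * |chi(C)|^2 = (1/8)[1*|6|^2 + 1*|2*exp(-I*pi/4) + 2*exp(3*I*pi/4) + 2*I|^2 + 1*|-2 - 4*I|^2 + 1*|-2*I + 2*exp(-3*I*pi/4) + 2*exp(I*pi/4)|^2 + 1*|-2|^2 + 1*|2*exp(-I*pi/4) + 2*exp(3*I*pi/4) + 2*I|^2 + 1*|-2 + 4*I|^2 + 1*|-2*I + 2*exp(-3*I*pi/4) + 2*exp(I*pi/4)|^2]
  = (1/8)[(36) + (4) + (20) + (4) + (4) + (4) + (20) + (4)] = 96/8 = 12.
(Exp terms are combined using exp(i*s)*conj(exp(i*t)) = exp(i*(s-t)), and sums of them are collapsed using the identity that for every m > 1 the m distinct m-th roots of unity sum to 0, e.g. 1 + exp(2*I*pi/3) + exp(-2*I*pi/3) = 0.)
A character is irreducible iff <chi, chi> = 1, so this representation is reducible.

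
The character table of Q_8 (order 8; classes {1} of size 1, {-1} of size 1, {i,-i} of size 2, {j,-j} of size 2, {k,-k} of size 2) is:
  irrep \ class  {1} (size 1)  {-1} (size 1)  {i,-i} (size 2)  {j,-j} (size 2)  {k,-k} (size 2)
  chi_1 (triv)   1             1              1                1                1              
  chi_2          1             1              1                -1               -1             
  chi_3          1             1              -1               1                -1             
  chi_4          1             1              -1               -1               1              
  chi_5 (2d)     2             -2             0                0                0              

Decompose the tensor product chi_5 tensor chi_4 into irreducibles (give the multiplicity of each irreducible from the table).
chi_5 tensor chi_4 = chi_5 (all other irreducibles have multiplicity 0).

The character of a tensor product is the pointwise product (chi_5 * chi_4)(C) = chi_5(C) * chi_4(C):
  {1}: (2)*(1), {-1}: (-2)*(1), {i,-i}: (0)*(-1), {j,-j}: (0)*(-1), {k,-k}: (0)*(1)
so (chi_5 * chi_4) takes values
  {1} -> 2, {-1} -> -2, {i,-i} -> 0, {j,-j} -> 0, {k,-k} -> 0.
Now take the inner product of this character with each irreducible chi from the table, <chi_5*chi_4, chi> = (1/8) sum_C |C| (chi_5*chi_4)(C) conj(chi(C)):
  <chi_5*chi_4, chi_1> = (1/8)[1*(2)*conj(1) + 1*(-2)*conj(1) + 2*(0)*conj(1) + 2*(0)*conj(1) + 2*(0)*conj(1)]
      = (1/8)[(2) + (-2) + (0) + (0) + (0)] = 0/8 = 0
  <chi_5*chi_4, chi_2> = (1/8)[1*(2)*conj(1) + 1*(-2)*conj(1) + 2*(0)*conj(1) + 2*(0)*conj(-1) + 2*(0)*conj(-1)]
      = (1/8)[(2) + (-2) + (0) + (0) + (0)] = 0/8 = 0
  <chi_5*chi_4, chi_3> = (1/8)[1*(2)*conj(1) + 1*(-2)*conj(1) + 2*(0)*conj(-1) + 2*(0)*conj(1) + 2*(0)*conj(-1)]
      = (1/8)[(2) + (-2) + (0) + (0) + (0)] = 0/8 = 0
  <chi_5*chi_4, chi_4> = (1/8)[1*(2)*conj(1) + 1*(-2)*conj(1) + 2*(0)*conj(-1) + 2*(0)*conj(-1) + 2*(0)*conj(1)]
      = (1/8)[(2) + (-2) + (0) + (0) + (0)] = 0/8 = 0
  <chi_5*chi_4, chi_5> = (1/8)[1*(2)*conj(2) + 1*(-2)*conj(-2) + 2*(0)*conj(0) + 2*(0)*conj(0) + 2*(0)*conj(0)]
      = (1/8)[(4) + (4) + (0) + (0) + (0)] = 8/8 = 1
Hence the multiplicities are chi_5: 1. Dimension check: dim(chi_5)*dim(chi_4) = 2*1 = 2 and sum (mult * dim) = 1*2 = 2.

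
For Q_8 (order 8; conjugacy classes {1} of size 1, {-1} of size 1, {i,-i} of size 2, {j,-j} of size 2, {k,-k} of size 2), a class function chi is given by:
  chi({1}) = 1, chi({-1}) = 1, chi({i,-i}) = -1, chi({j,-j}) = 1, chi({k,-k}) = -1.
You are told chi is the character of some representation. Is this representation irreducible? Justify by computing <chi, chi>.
Irreducible: <chi, chi> = 1.

Explanation: <chi, chi> = (1/|G|) sum_C |C| * |chi(C)|^2 = (1/8)[1*|1|^2 + 1*|1|^2 + 2*|-1|^2 + 2*|1|^2 + 2*|-1|^2]
  = (1/8)[(1) + (1) + (2) + (2) + (2)] = 8/8 = 1.
A character is irreducible iff <chi, chi> = 1, so this representation is irreducible.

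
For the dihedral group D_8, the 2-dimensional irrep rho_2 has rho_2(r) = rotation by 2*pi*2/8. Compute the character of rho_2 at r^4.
chi_{rho_2}(r^4) = 2*cos(2*pi*2*4/8) = 2

Reasoning: rho_2(r^4) is rotation by angle 2*pi*2*4/8, whose trace is 2*cos(2*pi*2*4/8) = 2.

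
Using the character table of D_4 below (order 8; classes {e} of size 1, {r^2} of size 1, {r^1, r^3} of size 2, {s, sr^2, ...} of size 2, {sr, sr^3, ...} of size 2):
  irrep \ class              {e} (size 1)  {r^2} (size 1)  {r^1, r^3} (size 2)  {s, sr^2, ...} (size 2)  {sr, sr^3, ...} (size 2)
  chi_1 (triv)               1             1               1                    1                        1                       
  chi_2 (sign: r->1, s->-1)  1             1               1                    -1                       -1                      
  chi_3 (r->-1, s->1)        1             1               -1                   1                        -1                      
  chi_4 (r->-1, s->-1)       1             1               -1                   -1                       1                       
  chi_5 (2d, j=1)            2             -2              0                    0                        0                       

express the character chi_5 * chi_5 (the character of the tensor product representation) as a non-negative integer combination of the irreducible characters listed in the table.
chi_5 tensor chi_5 = chi_1 + chi_2 + chi_3 + chi_4 (all other irreducibles have multiplicity 0).

Solution. The character of a tensor product is the pointwise product (chi_5 * chi_5)(C) = chi_5(C) * chi_5(C):
  {e}: (2)*(2), {r^2}: (-2)*(-2), {r^1, r^3}: (0)*(0), {s, sr^2, ...}: (0)*(0), {sr, sr^3, ...}: (0)*(0)
so (chi_5 * chi_5) takes values
  {e} -> 4, {r^2} -> 4, {r^1, r^3} -> 0, {s, sr^2, ...} -> 0, {sr, sr^3, ...} -> 0.
Now take the inner product of this character with each irreducible chi from the table, <chi_5*chi_5, chi> = (1/8) sum_C |C| (chi_5*chi_5)(C) conj(chi(C)):
  <chi_5*chi_5, chi_1> = (1/8)[1*(4)*conj(1) + 1*(4)*conj(1) + 2*(0)*conj(1) + 2*(0)*conj(1) + 2*(0)*conj(1)]
      = (1/8)[(4) + (4) + (0) + (0) + (0)] = 8/8 = 1
  <chi_5*chi_5, chi_2> = (1/8)[1*(4)*conj(1) + 1*(4)*conj(1) + 2*(0)*conj(1) + 2*(0)*conj(-1) + 2*(0)*conj(-1)]
      = (1/8)[(4) + (4) + (0) + (0) + (0)] = 8/8 = 1
  <chi_5*chi_5, chi_3> = (1/8)[1*(4)*conj(1) + 1*(4)*conj(1) + 2*(0)*conj(-1) + 2*(0)*conj(1) + 2*(0)*conj(-1)]
      = (1/8)[(4) + (4) + (0) + (0) + (0)] = 8/8 = 1
  <chi_5*chi_5, chi_4> = (1/8)[1*(4)*conj(1) + 1*(4)*conj(1) + 2*(0)*conj(-1) + 2*(0)*conj(-1) + 2*(0)*conj(1)]
      = (1/8)[(4) + (4) + (0) + (0) + (0)] = 8/8 = 1
  <chi_5*chi_5, chi_5> = (1/8)[1*(4)*conj(2) + 1*(4)*conj(-2) + 2*(0)*conj(0) + 2*(0)*conj(0) + 2*(0)*conj(0)]
      = (1/8)[(8) + (-8) + (0) + (0) + (0)] = 0/8 = 0
Hence the multiplicities are chi_1: 1, chi_2: 1, chi_3: 1, chi_4: 1. Dimension check: dim(chi_5)*dim(chi_5) = 2*2 = 4 and sum (mult * dim) = 1*1 + 1*1 + 1*1 + 1*1 = 4.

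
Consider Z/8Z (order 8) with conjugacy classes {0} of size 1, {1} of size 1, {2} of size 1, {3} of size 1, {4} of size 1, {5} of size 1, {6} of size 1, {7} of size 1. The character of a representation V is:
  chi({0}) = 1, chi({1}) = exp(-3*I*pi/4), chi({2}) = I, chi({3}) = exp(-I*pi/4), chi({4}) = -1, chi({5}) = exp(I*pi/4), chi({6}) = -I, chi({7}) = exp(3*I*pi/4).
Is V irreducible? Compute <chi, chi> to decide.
Irreducible: <chi, chi> = 1.

Justification: <chi, chi> = (1/|G|) sum_C |C| * |chi(C)|^2 = (1/8)[1*|1|^2 + 1*|exp(-3*I*pi/4)|^2 + 1*|I|^2 + 1*|exp(-I*pi/4)|^2 + 1*|-1|^2 + 1*|exp(I*pi/4)|^2 + 1*|-I|^2 + 1*|exp(3*I*pi/4)|^2]
  = (1/8)[(1) + (1) + (1) + (1) + (1) + (1) + (1) + (1)] = 8/8 = 1.
(Exp terms are combined using exp(i*s)*conj(exp(i*t)) = exp(i*(s-t)), and sums of them are collapsed using the identity that for every m > 1 the m distinct m-th roots of unity sum to 0, e.g. 1 + exp(2*I*pi/3) + exp(-2*I*pi/3) = 0.)
A character is irreducible iff <chi, chi> = 1, so this representation is irreducible.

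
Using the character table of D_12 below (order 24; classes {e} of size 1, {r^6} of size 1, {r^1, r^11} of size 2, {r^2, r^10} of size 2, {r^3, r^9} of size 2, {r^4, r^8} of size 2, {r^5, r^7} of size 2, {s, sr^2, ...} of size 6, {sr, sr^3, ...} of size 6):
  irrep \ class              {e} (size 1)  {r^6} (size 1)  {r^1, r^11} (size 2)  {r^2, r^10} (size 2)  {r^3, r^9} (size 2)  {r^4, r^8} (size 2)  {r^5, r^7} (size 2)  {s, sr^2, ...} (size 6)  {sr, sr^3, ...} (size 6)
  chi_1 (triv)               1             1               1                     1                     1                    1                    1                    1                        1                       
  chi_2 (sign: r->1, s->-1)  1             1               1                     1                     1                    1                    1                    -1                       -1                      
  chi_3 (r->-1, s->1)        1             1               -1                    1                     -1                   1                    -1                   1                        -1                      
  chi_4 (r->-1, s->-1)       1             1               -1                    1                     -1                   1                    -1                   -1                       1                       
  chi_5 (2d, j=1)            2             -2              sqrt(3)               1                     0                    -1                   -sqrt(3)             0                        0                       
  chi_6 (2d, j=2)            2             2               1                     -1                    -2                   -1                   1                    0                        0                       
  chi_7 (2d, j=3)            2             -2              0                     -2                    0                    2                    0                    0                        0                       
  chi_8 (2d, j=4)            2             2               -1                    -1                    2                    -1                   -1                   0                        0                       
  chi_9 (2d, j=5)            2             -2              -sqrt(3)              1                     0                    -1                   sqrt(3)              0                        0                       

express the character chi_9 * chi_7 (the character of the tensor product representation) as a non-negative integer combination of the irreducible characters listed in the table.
chi_9 tensor chi_7 = chi_6 + chi_8 (all other irreducibles have multiplicity 0).

Why: The character of a tensor product is the pointwise product (chi_9 * chi_7)(C) = chi_9(C) * chi_7(C):
  {e}: (2)*(2), {r^6}: (-2)*(-2), {r^1, r^11}: (-sqrt(3))*(0), {r^2, r^10}: (1)*(-2), {r^3, r^9}: (0)*(0), {r^4, r^8}: (-1)*(2), {r^5, r^7}: (sqrt(3))*(0), {s, sr^2, ...}: (0)*(0), {sr, sr^3, ...}: (0)*(0)
so (chi_9 * chi_7) takes values
  {e} -> 4, {r^6} -> 4, {r^1, r^11} -> 0, {r^2, r^10} -> -2, {r^3, r^9} -> 0, {r^4, r^8} -> -2, {r^5, r^7} -> 0, {s, sr^2, ...} -> 0, {sr, sr^3, ...} -> 0.
Now take the inner product of this character with each irreducible chi from the table, <chi_9*chi_7, chi> = (1/24) sum_C |C| (chi_9*chi_7)(C) conj(chi(C)):
  <chi_9*chi_7, chi_1> = (1/24)[1*(4)*conj(1) + 1*(4)*conj(1) + 2*(0)*conj(1) + 2*(-2)*conj(1) + 2*(0)*conj(1) + 2*(-2)*conj(1) + 2*(0)*conj(1) + 6*(0)*conj(1) + 6*(0)*conj(1)]
      = (1/24)[(4) + (4) + (0) + (-4) + (0) + (-4) + (0) + (0) + (0)] = 0/24 = 0
  <chi_9*chi_7, chi_2> = (1/24)[1*(4)*conj(1) + 1*(4)*conj(1) + 2*(0)*conj(1) + 2*(-2)*conj(1) + 2*(0)*conj(1) + 2*(-2)*conj(1) + 2*(0)*conj(1) + 6*(0)*conj(-1) + 6*(0)*conj(-1)]
      = (1/24)[(4) + (4) + (0) + (-4) + (0) + (-4) + (0) + (0) + (0)] = 0/24 = 0
  <chi_9*chi_7, chi_3> = (1/24)[1*(4)*conj(1) + 1*(4)*conj(1) + 2*(0)*conj(-1) + 2*(-2)*conj(1) + 2*(0)*conj(-1) + 2*(-2)*conj(1) + 2*(0)*conj(-1) + 6*(0)*conj(1) + 6*(0)*conj(-1)]
      = (1/24)[(4) + (4) + (0) + (-4) + (0) + (-4) + (0) + (0) + (0)] = 0/24 = 0
  <chi_9*chi_7, chi_4> = (1/24)[1*(4)*conj(1) + 1*(4)*conj(1) + 2*(0)*conj(-1) + 2*(-2)*conj(1) + 2*(0)*conj(-1) + 2*(-2)*conj(1) + 2*(0)*conj(-1) + 6*(0)*conj(-1) + 6*(0)*conj(1)]
      = (1/24)[(4) + (4) + (0) + (-4) + (0) + (-4) + (0) + (0) + (0)] = 0/24 = 0
  <chi_9*chi_7, chi_5> = (1/24)[1*(4)*conj(2) + 1*(4)*conj(-2) + 2*(0)*conj(sqrt(3)) + 2*(-2)*conj(1) + 2*(0)*conj(0) + 2*(-2)*conj(-1) + 2*(0)*conj(-sqrt(3)) + 6*(0)*conj(0) + 6*(0)*conj(0)]
      = (1/24)[(8) + (-8) + (0) + (-4) + (0) + (4) + (0) + (0) + (0)] = 0/24 = 0
  <chi_9*chi_7, chi_6> = (1/24)[1*(4)*conj(2) + 1*(4)*conj(2) + 2*(0)*conj(1) + 2*(-2)*conj(-1) + 2*(0)*conj(-2) + 2*(-2)*conj(-1) + 2*(0)*conj(1) + 6*(0)*conj(0) + 6*(0)*conj(0)]
      = (1/24)[(8) + (8) + (0) + (4) + (0) + (4) + (0) + (0) + (0)] = 24/24 = 1
  <chi_9*chi_7, chi_7> = (1/24)[1*(4)*conj(2) + 1*(4)*conj(-2) + 2*(0)*conj(0) + 2*(-2)*conj(-2) + 2*(0)*conj(0) + 2*(-2)*conj(2) + 2*(0)*conj(0) + 6*(0)*conj(0) + 6*(0)*conj(0)]
      = (1/24)[(8) + (-8) + (0) + (8) + (0) + (-8) + (0) + (0) + (0)] = 0/24 = 0
  <chi_9*chi_7, chi_8> = (1/24)[1*(4)*conj(2) + 1*(4)*conj(2) + 2*(0)*conj(-1) + 2*(-2)*conj(-1) + 2*(0)*conj(2) + 2*(-2)*conj(-1) + 2*(0)*conj(-1) + 6*(0)*conj(0) + 6*(0)*conj(0)]
      = (1/24)[(8) + (8) + (0) + (4) + (0) + (4) + (0) + (0) + (0)] = 24/24 = 1
  <chi_9*chi_7, chi_9> = (1/24)[1*(4)*conj(2) + 1*(4)*conj(-2) + 2*(0)*conj(-sqrt(3)) + 2*(-2)*conj(1) + 2*(0)*conj(0) + 2*(-2)*conj(-1) + 2*(0)*conj(sqrt(3)) + 6*(0)*conj(0) + 6*(0)*conj(0)]
      = (1/24)[(8) + (-8) + (0) + (-4) + (0) + (4) + (0) + (0) + (0)] = 0/24 = 0
Hence the multiplicities are chi_6: 1, chi_8: 1. Dimension check: dim(chi_9)*dim(chi_7) = 2*2 = 4 and sum (mult * dim) = 1*2 + 1*2 = 4.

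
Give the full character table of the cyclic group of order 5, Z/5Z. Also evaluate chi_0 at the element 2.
Character table of Z/5Z (irreps indexed chi_0,...,chi_4 with chi_k(m) = zeta_5^(k*m), zeta_5 = exp(2*pi*i/5)):
  irrep \ class  {0} (size 1)  {1} (size 1)    {2} (size 1)    {3} (size 1)    {4} (size 1)  
  chi_0          1             1               1               1               1             
  chi_1          1             exp(2*I*pi/5)   exp(4*I*pi/5)   exp(-4*I*pi/5)  exp(-2*I*pi/5)
  chi_2          1             exp(4*I*pi/5)   exp(-2*I*pi/5)  exp(2*I*pi/5)   exp(-4*I*pi/5)
  chi_3          1             exp(-4*I*pi/5)  exp(2*I*pi/5)   exp(-2*I*pi/5)  exp(4*I*pi/5) 
  chi_4          1             exp(-2*I*pi/5)  exp(-4*I*pi/5)  exp(4*I*pi/5)   exp(2*I*pi/5) 

Spot check: chi_0(2) = zeta_5^(0*2) = zeta_5^0 = 1.

Details: Z/5Z is abelian, so all 5 irreducible complex representations are 1-dimensional. They are given by chi_k(m) = zeta_5^(k*m) for k = 0,...,4. Row orthogonality: sum_m chi_k(m) conj(chi_l(m)) = 5 * [k = l].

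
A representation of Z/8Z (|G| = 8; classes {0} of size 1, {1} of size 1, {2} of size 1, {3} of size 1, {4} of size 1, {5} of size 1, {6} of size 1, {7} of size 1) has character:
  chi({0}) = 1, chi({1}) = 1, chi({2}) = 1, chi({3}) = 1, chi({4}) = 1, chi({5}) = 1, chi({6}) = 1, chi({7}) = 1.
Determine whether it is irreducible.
Irreducible: <chi, chi> = 1.

Details: <chi, chi> = (1/|G|) sum_C |C| * |chi(C)|^2 = (1/8)[1*|1|^2 + 1*|1|^2 + 1*|1|^2 + 1*|1|^2 + 1*|1|^2 + 1*|1|^2 + 1*|1|^2 + 1*|1|^2]
  = (1/8)[(1) + (1) + (1) + (1) + (1) + (1) + (1) + (1)] = 8/8 = 1.
(Exp terms are combined using exp(i*s)*conj(exp(i*t)) = exp(i*(s-t)), and sums of them are collapsed using the identity that for every m > 1 the m distinct m-th roots of unity sum to 0, e.g. 1 + exp(2*I*pi/3) + exp(-2*I*pi/3) = 0.)
A character is irreducible iff <chi, chi> = 1, so this representation is irreducible.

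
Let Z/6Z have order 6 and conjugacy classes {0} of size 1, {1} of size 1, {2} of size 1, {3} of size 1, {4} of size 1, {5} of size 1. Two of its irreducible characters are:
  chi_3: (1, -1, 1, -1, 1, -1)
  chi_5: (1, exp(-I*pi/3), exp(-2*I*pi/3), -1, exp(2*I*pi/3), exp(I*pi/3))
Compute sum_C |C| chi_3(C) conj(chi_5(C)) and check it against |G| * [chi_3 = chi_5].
Sum = 0; so <chi_3, chi_5> = 0 (distinct irreducibles are orthogonal).

Proof sketch: Compute term by term over conjugacy classes (|C| * chi_3(C) * conj(chi_5(C))):
  1*(1)*conj(1) + 1*(-1)*conj(exp(-I*pi/3)) + 1*(1)*conj(exp(-2*I*pi/3)) + 1*(-1)*conj(-1) + 1*(1)*conj(exp(2*I*pi/3)) + 1*(-1)*conj(exp(I*pi/3))
  = (1) + (-exp(I*pi/3)) + (exp(2*I*pi/3)) + (1) + (exp(-2*I*pi/3)) + (-exp(-I*pi/3))
  = 0.
(Exp terms are combined using exp(i*s)*conj(exp(i*t)) = exp(i*(s-t)), and sums of them are collapsed using the identity that for every m > 1 the m distinct m-th roots of unity sum to 0, e.g. 1 + exp(2*I*pi/3) + exp(-2*I*pi/3) = 0.)
Dividing by |G| = 6 gives 0/6 = 0, matching the row-orthogonality relation <chi_3, chi_5> = [chi_3 = chi_5].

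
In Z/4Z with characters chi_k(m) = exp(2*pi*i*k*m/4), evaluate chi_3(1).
chi_3(1) = zeta_4^3 = -I

Argument: chi_3(1) = zeta_4^(3*1) = zeta_4^3. Since zeta_4^4 = 1, this equals zeta_4^3 = exp(2*pi*i*3/4) = -I.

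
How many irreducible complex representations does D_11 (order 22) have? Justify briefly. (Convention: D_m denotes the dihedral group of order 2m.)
7

Argument: The number of irreducible complex representations of a finite group equals its number of conjugacy classes. D_11 has 7 conjugacy classes ((n+3)/2 for n odd), so D_11 (order 22) has exactly 7 irreducible complex representations.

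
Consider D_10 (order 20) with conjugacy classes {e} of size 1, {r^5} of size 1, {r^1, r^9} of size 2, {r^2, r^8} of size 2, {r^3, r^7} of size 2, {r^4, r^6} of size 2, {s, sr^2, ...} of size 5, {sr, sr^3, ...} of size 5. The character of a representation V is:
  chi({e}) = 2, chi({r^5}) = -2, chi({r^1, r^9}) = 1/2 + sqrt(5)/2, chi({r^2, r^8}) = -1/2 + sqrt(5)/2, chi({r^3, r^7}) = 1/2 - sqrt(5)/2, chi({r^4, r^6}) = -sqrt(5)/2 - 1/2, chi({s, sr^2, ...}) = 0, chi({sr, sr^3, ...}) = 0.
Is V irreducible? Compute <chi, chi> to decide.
Irreducible: <chi, chi> = 1.

Reasoning: <chi, chi> = (1/|G|) sum_C |C| * |chi(C)|^2 = (1/20)[1*|2|^2 + 1*|-2|^2 + 2*|1/2 + sqrt(5)/2|^2 + 2*|-1/2 + sqrt(5)/2|^2 + 2*|1/2 - sqrt(5)/2|^2 + 2*|-sqrt(5)/2 - 1/2|^2 + 5*|0|^2 + 5*|0|^2]
  = (1/20)[(4) + (4) + (sqrt(5) + 3) + (3 - sqrt(5)) + (3 - sqrt(5)) + (sqrt(5) + 3) + (0) + (0)] = 20/20 = 1.
A character is irreducible iff <chi, chi> = 1, so this representation is irreducible.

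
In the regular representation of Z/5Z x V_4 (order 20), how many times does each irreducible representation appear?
Each irreducible V_i of dimension d_i appears with multiplicity d_i, i.e. rho_reg = (direct sum over all irreducibles V_i) d_i V_i. The irreducible dimensions for Z/5Z x V_4 are 1, 1, 1, 1, 1, 1, 1, 1, 1, 1, 1, 1, 1, 1, 1, 1, 1, 1, 1, 1: 20 irreducibles of dimension 1, each with multiplicity 1. Total dimension 20*1*1 = 20 = |G|.

Justification: General theorem: in the regular representation of a finite group G, each irreducible appears with multiplicity equal to its dimension. Check: dim(rho_reg) = sum d_i^2 = 1 + 1 + 1 + 1 + 1 + 1 + 1 + 1 + 1 + 1 + 1 + 1 + 1 + 1 + 1 + 1 + 1 + 1 + 1 + 1 = 20 = |G|.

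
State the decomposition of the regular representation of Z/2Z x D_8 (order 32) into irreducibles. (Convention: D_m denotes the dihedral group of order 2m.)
Each irreducible V_i of dimension d_i appears with multiplicity d_i, i.e. rho_reg = (direct sum over all irreducibles V_i) d_i V_i. The irreducible dimensions for Z/2Z x D_8 are 1, 1, 1, 1, 1, 1, 1, 1, 2, 2, 2, 2, 2, 2: 8 irreducibles of dimension 1, each with multiplicity 1; 6 irreducibles of dimension 2, each with multiplicity 2. Total dimension 8*1*1 + 6*2*2 = 32 = |G|.

Justification: General theorem: in the regular representation of a finite group G, each irreducible appears with multiplicity equal to its dimension. Check: dim(rho_reg) = sum d_i^2 = 1 + 1 + 1 + 1 + 1 + 1 + 1 + 1 + 4 + 4 + 4 + 4 + 4 + 4 = 32 = |G|.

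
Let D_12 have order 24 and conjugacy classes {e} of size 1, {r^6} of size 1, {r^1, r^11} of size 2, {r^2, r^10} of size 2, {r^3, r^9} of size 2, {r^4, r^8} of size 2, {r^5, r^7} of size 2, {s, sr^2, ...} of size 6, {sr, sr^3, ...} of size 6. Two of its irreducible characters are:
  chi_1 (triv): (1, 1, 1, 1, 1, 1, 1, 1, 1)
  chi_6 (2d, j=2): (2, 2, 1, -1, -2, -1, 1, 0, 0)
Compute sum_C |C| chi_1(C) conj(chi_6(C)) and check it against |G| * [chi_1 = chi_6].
Sum = 0; so <chi_1, chi_6> = 0 (distinct irreducibles are orthogonal).

Compute term by term over conjugacy classes (|C| * chi_1(C) * conj(chi_6(C))):
  1*(1)*conj(2) + 1*(1)*conj(2) + 2*(1)*conj(1) + 2*(1)*conj(-1) + 2*(1)*conj(-2) + 2*(1)*conj(-1) + 2*(1)*conj(1) + 6*(1)*conj(0) + 6*(1)*conj(0)
  = (2) + (2) + (2) + (-2) + (-4) + (-2) + (2) + (0) + (0)
  = 0.
Dividing by |G| = 24 gives 0/24 = 0, matching the row-orthogonality relation <chi_1, chi_6> = [chi_1 = chi_6].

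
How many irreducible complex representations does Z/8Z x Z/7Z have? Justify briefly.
56

Explanation: The number of irreducible complex representations of a finite group equals its number of conjugacy classes. Z/8Z x Z/7Z is abelian of order 56, so every element is its own conjugacy class: 56 classes, so Z/8Z x Z/7Z (order 56) has exactly 56 irreducible complex representations.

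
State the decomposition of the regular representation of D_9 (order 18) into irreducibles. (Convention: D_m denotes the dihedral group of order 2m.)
Each irreducible V_i of dimension d_i appears with multiplicity d_i, i.e. rho_reg = (direct sum over all irreducibles V_i) d_i V_i. The irreducible dimensions for D_9 are 1, 1, 2, 2, 2, 2: 2 irreducibles of dimension 1, each with multiplicity 1; 4 irreducibles of dimension 2, each with multiplicity 2. Total dimension 2*1*1 + 4*2*2 = 18 = |G|.

Argument: General theorem: in the regular representation of a finite group G, each irreducible appears with multiplicity equal to its dimension. Check: dim(rho_reg) = sum d_i^2 = 1 + 1 + 4 + 4 + 4 + 4 = 18 = |G|.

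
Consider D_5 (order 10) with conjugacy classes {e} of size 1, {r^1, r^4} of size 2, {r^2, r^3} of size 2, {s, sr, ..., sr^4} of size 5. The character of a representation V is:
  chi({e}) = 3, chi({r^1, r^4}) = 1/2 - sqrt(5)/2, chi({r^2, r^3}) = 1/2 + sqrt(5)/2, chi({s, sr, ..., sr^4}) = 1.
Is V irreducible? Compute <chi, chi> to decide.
Not irreducible (reducible): <chi, chi> = 2 > 1.

Solution. <chi, chi> = (1/|G|) sum_C |C| * |chi(C)|^2 = (1/10)[1*|3|^2 + 2*|1/2 - sqrt(5)/2|^2 + 2*|1/2 + sqrt(5)/2|^2 + 5*|1|^2]
  = (1/10)[(9) + (3 - sqrt(5)) + (sqrt(5) + 3) + (5)] = 20/10 = 2.
A character is irreducible iff <chi, chi> = 1, so this representation is reducible.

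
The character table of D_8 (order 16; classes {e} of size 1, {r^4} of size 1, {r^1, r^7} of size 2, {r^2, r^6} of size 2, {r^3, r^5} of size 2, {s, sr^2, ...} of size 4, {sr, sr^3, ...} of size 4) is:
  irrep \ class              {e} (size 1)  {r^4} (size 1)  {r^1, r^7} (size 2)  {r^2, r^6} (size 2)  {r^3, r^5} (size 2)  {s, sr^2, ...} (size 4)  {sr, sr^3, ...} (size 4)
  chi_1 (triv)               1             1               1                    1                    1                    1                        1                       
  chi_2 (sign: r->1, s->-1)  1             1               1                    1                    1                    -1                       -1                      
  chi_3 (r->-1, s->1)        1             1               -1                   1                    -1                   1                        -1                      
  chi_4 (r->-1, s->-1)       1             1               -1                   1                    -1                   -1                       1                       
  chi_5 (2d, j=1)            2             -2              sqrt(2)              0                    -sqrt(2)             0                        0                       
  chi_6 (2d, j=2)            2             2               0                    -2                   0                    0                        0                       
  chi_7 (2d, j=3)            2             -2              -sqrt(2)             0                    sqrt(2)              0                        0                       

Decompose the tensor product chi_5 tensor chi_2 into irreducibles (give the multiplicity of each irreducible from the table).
chi_5 tensor chi_2 = chi_5 (all other irreducibles have multiplicity 0).

Working: The character of a tensor product is the pointwise product (chi_5 * chi_2)(C) = chi_5(C) * chi_2(C):
  {e}: (2)*(1), {r^4}: (-2)*(1), {r^1, r^7}: (sqrt(2))*(1), {r^2, r^6}: (0)*(1), {r^3, r^5}: (-sqrt(2))*(1), {s, sr^2, ...}: (0)*(-1), {sr, sr^3, ...}: (0)*(-1)
so (chi_5 * chi_2) takes values
  {e} -> 2, {r^4} -> -2, {r^1, r^7} -> sqrt(2), {r^2, r^6} -> 0, {r^3, r^5} -> -sqrt(2), {s, sr^2, ...} -> 0, {sr, sr^3, ...} -> 0.
Now take the inner product of this character with each irreducible chi from the table, <chi_5*chi_2, chi> = (1/16) sum_C |C| (chi_5*chi_2)(C) conj(chi(C)):
  <chi_5*chi_2, chi_1> = (1/16)[1*(2)*conj(1) + 1*(-2)*conj(1) + 2*(sqrt(2))*conj(1) + 2*(0)*conj(1) + 2*(-sqrt(2))*conj(1) + 4*(0)*conj(1) + 4*(0)*conj(1)]
      = (1/16)[(2) + (-2) + (2*sqrt(2)) + (0) + (-2*sqrt(2)) + (0) + (0)] = 0/16 = 0
  <chi_5*chi_2, chi_2> = (1/16)[1*(2)*conj(1) + 1*(-2)*conj(1) + 2*(sqrt(2))*conj(1) + 2*(0)*conj(1) + 2*(-sqrt(2))*conj(1) + 4*(0)*conj(-1) + 4*(0)*conj(-1)]
      = (1/16)[(2) + (-2) + (2*sqrt(2)) + (0) + (-2*sqrt(2)) + (0) + (0)] = 0/16 = 0
  <chi_5*chi_2, chi_3> = (1/16)[1*(2)*conj(1) + 1*(-2)*conj(1) + 2*(sqrt(2))*conj(-1) + 2*(0)*conj(1) + 2*(-sqrt(2))*conj(-1) + 4*(0)*conj(1) + 4*(0)*conj(-1)]
      = (1/16)[(2) + (-2) + (-2*sqrt(2)) + (0) + (2*sqrt(2)) + (0) + (0)] = 0/16 = 0
  <chi_5*chi_2, chi_4> = (1/16)[1*(2)*conj(1) + 1*(-2)*conj(1) + 2*(sqrt(2))*conj(-1) + 2*(0)*conj(1) + 2*(-sqrt(2))*conj(-1) + 4*(0)*conj(-1) + 4*(0)*conj(1)]
      = (1/16)[(2) + (-2) + (-2*sqrt(2)) + (0) + (2*sqrt(2)) + (0) + (0)] = 0/16 = 0
  <chi_5*chi_2, chi_5> = (1/16)[1*(2)*conj(2) + 1*(-2)*conj(-2) + 2*(sqrt(2))*conj(sqrt(2)) + 2*(0)*conj(0) + 2*(-sqrt(2))*conj(-sqrt(2)) + 4*(0)*conj(0) + 4*(0)*conj(0)]
      = (1/16)[(4) + (4) + (4) + (0) + (4) + (0) + (0)] = 16/16 = 1
  <chi_5*chi_2, chi_6> = (1/16)[1*(2)*conj(2) + 1*(-2)*conj(2) + 2*(sqrt(2))*conj(0) + 2*(0)*conj(-2) + 2*(-sqrt(2))*conj(0) + 4*(0)*conj(0) + 4*(0)*conj(0)]
      = (1/16)[(4) + (-4) + (0) + (0) + (0) + (0) + (0)] = 0/16 = 0
  <chi_5*chi_2, chi_7> = (1/16)[1*(2)*conj(2) + 1*(-2)*conj(-2) + 2*(sqrt(2))*conj(-sqrt(2)) + 2*(0)*conj(0) + 2*(-sqrt(2))*conj(sqrt(2)) + 4*(0)*conj(0) + 4*(0)*conj(0)]
      = (1/16)[(4) + (4) + (-4) + (0) + (-4) + (0) + (0)] = 0/16 = 0
Hence the multiplicities are chi_5: 1. Dimension check: dim(chi_5)*dim(chi_2) = 2*1 = 2 and sum (mult * dim) = 1*2 = 2.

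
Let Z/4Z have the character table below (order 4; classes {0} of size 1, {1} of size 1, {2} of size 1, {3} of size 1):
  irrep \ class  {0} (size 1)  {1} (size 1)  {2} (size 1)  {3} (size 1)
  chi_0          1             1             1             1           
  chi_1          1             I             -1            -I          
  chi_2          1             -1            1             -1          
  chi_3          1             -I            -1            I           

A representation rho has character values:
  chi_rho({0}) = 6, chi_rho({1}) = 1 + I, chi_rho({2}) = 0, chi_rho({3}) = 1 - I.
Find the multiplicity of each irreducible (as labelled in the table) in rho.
Multiplicities: chi_0: 2, chi_1: 2, chi_2: 1, chi_3: 1.

Argument: Use <chi_rho, chi> = (1/|G|) sum_C |C| * chi_rho(C) * conj(chi(C)) with |G| = 4 for each irreducible chi in the table:
  <chi_rho, chi_0> = (1/4)[1*(6)*conj(1) + 1*(1 + I)*conj(1) + 1*(0)*conj(1) + 1*(1 - I)*conj(1)]
      = (1/4)[(6) + (1 + I) + (0) + (1 - I)] = 8/4 = 2
  <chi_rho, chi_1> = (1/4)[1*(6)*conj(1) + 1*(1 + I)*conj(I) + 1*(0)*conj(-1) + 1*(1 - I)*conj(-I)]
      = (1/4)[(6) + (1 - I) + (0) + (1 + I)] = 8/4 = 2
  <chi_rho, chi_2> = (1/4)[1*(6)*conj(1) + 1*(1 + I)*conj(-1) + 1*(0)*conj(1) + 1*(1 - I)*conj(-1)]
      = (1/4)[(6) + (-1 - I) + (0) + (-1 + I)] = 4/4 = 1
  <chi_rho, chi_3> = (1/4)[1*(6)*conj(1) + 1*(1 + I)*conj(-I) + 1*(0)*conj(-1) + 1*(1 - I)*conj(I)]
      = (1/4)[(6) + (-1 + I) + (0) + (-1 - I)] = 4/4 = 1
(Exp terms are combined using exp(i*s)*conj(exp(i*t)) = exp(i*(s-t)), and sums of them are collapsed using the identity that for every m > 1 the m distinct m-th roots of unity sum to 0, e.g. 1 + exp(2*I*pi/3) + exp(-2*I*pi/3) = 0.)
Dimension check: dim(rho) = sum (mult * dim) = 2*1 + 2*1 + 1*1 + 1*1 = 6 = chi_rho(e) = 6.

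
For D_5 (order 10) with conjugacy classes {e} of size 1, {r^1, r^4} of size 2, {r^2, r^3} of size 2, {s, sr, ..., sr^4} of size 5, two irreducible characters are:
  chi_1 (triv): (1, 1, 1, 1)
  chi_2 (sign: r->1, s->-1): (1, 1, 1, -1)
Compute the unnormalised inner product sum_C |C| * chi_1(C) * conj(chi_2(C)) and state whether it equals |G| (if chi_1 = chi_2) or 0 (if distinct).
Sum = 0; so <chi_1, chi_2> = 0 (distinct irreducibles are orthogonal).

Argument: Compute term by term over conjugacy classes (|C| * chi_1(C) * conj(chi_2(C))):
  1*(1)*conj(1) + 2*(1)*conj(1) + 2*(1)*conj(1) + 5*(1)*conj(-1)
  = (1) + (2) + (2) + (-5)
  = 0.
Dividing by |G| = 10 gives 0/10 = 0, matching the row-orthogonality relation <chi_1, chi_2> = [chi_1 = chi_2].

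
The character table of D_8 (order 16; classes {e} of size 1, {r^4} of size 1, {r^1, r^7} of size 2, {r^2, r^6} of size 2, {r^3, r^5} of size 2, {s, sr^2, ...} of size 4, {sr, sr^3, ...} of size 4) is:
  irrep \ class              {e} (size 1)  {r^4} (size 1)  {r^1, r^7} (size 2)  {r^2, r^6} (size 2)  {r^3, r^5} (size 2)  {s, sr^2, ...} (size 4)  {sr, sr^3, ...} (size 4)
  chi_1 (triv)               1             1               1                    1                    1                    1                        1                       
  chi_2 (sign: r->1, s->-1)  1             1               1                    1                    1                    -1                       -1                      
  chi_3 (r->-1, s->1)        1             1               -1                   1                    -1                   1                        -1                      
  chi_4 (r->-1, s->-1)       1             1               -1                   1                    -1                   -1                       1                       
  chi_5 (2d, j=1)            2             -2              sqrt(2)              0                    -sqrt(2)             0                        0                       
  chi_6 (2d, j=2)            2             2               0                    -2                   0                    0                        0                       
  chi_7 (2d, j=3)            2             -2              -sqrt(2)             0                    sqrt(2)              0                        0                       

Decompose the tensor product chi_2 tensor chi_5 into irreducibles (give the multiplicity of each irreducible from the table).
chi_2 tensor chi_5 = chi_5 (all other irreducibles have multiplicity 0).

Working: The character of a tensor product is the pointwise product (chi_2 * chi_5)(C) = chi_2(C) * chi_5(C):
  {e}: (1)*(2), {r^4}: (1)*(-2), {r^1, r^7}: (1)*(sqrt(2)), {r^2, r^6}: (1)*(0), {r^3, r^5}: (1)*(-sqrt(2)), {s, sr^2, ...}: (-1)*(0), {sr, sr^3, ...}: (-1)*(0)
so (chi_2 * chi_5) takes values
  {e} -> 2, {r^4} -> -2, {r^1, r^7} -> sqrt(2), {r^2, r^6} -> 0, {r^3, r^5} -> -sqrt(2), {s, sr^2, ...} -> 0, {sr, sr^3, ...} -> 0.
Now take the inner product of this character with each irreducible chi from the table, <chi_2*chi_5, chi> = (1/16) sum_C |C| (chi_2*chi_5)(C) conj(chi(C)):
  <chi_2*chi_5, chi_1> = (1/16)[1*(2)*conj(1) + 1*(-2)*conj(1) + 2*(sqrt(2))*conj(1) + 2*(0)*conj(1) + 2*(-sqrt(2))*conj(1) + 4*(0)*conj(1) + 4*(0)*conj(1)]
      = (1/16)[(2) + (-2) + (2*sqrt(2)) + (0) + (-2*sqrt(2)) + (0) + (0)] = 0/16 = 0
  <chi_2*chi_5, chi_2> = (1/16)[1*(2)*conj(1) + 1*(-2)*conj(1) + 2*(sqrt(2))*conj(1) + 2*(0)*conj(1) + 2*(-sqrt(2))*conj(1) + 4*(0)*conj(-1) + 4*(0)*conj(-1)]
      = (1/16)[(2) + (-2) + (2*sqrt(2)) + (0) + (-2*sqrt(2)) + (0) + (0)] = 0/16 = 0
  <chi_2*chi_5, chi_3> = (1/16)[1*(2)*conj(1) + 1*(-2)*conj(1) + 2*(sqrt(2))*conj(-1) + 2*(0)*conj(1) + 2*(-sqrt(2))*conj(-1) + 4*(0)*conj(1) + 4*(0)*conj(-1)]
      = (1/16)[(2) + (-2) + (-2*sqrt(2)) + (0) + (2*sqrt(2)) + (0) + (0)] = 0/16 = 0
  <chi_2*chi_5, chi_4> = (1/16)[1*(2)*conj(1) + 1*(-2)*conj(1) + 2*(sqrt(2))*conj(-1) + 2*(0)*conj(1) + 2*(-sqrt(2))*conj(-1) + 4*(0)*conj(-1) + 4*(0)*conj(1)]
      = (1/16)[(2) + (-2) + (-2*sqrt(2)) + (0) + (2*sqrt(2)) + (0) + (0)] = 0/16 = 0
  <chi_2*chi_5, chi_5> = (1/16)[1*(2)*conj(2) + 1*(-2)*conj(-2) + 2*(sqrt(2))*conj(sqrt(2)) + 2*(0)*conj(0) + 2*(-sqrt(2))*conj(-sqrt(2)) + 4*(0)*conj(0) + 4*(0)*conj(0)]
      = (1/16)[(4) + (4) + (4) + (0) + (4) + (0) + (0)] = 16/16 = 1
  <chi_2*chi_5, chi_6> = (1/16)[1*(2)*conj(2) + 1*(-2)*conj(2) + 2*(sqrt(2))*conj(0) + 2*(0)*conj(-2) + 2*(-sqrt(2))*conj(0) + 4*(0)*conj(0) + 4*(0)*conj(0)]
      = (1/16)[(4) + (-4) + (0) + (0) + (0) + (0) + (0)] = 0/16 = 0
  <chi_2*chi_5, chi_7> = (1/16)[1*(2)*conj(2) + 1*(-2)*conj(-2) + 2*(sqrt(2))*conj(-sqrt(2)) + 2*(0)*conj(0) + 2*(-sqrt(2))*conj(sqrt(2)) + 4*(0)*conj(0) + 4*(0)*conj(0)]
      = (1/16)[(4) + (4) + (-4) + (0) + (-4) + (0) + (0)] = 0/16 = 0
Hence the multiplicities are chi_5: 1. Dimension check: dim(chi_2)*dim(chi_5) = 1*2 = 2 and sum (mult * dim) = 1*2 = 2.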